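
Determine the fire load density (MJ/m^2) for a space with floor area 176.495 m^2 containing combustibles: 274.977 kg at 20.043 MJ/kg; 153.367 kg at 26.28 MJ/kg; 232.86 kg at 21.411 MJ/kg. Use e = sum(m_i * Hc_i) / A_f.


Total energy = 274.977*20.043 + 153.367*26.28 + 232.86*21.411
= 5511.364 + 4030.485 + 4985.765
= 14527.61 MJ
e = 14527.61 / 176.495 = 82.312 MJ/m^2

82.312 MJ/m^2


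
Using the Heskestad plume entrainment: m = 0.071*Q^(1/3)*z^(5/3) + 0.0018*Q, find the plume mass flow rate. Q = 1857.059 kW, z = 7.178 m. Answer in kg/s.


Q^(1/3) = 12.292
z^(5/3) = 26.710
First term = 0.071 * 12.292 * 26.710 = 23.310
Second term = 0.0018 * 1857.059 = 3.3427
m = 26.653 kg/s

26.653 kg/s


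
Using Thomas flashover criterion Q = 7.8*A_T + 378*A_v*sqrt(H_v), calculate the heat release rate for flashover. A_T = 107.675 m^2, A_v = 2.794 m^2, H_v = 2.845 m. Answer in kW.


7.8*A_T = 839.865
sqrt(H_v) = 1.6867
378*A_v*sqrt(H_v) = 1781.4
Q = 839.865 + 1781.4 = 2621.3 kW

2621.3 kW


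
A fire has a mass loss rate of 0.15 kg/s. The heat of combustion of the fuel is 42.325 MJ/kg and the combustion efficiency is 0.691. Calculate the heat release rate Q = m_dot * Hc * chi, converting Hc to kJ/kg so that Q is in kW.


Hc = 42.325 MJ/kg = 42.325 * 1000 kJ/kg = 42325 kJ/kg
Q = 0.15 kg/s * 42325 kJ/kg * 0.691 = 4387.0 kW

4387.0 kW


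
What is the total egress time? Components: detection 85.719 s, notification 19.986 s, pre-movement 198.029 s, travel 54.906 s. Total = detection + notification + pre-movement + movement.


Total = 85.719 + 19.986 + 198.029 + 54.906 = 358.64 s

358.64 s


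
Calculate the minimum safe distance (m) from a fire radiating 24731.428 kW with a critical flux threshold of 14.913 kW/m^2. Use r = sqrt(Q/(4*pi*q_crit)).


4*pi*q_crit = 187.40
Q/(4*pi*q_crit) = 131.97
r = sqrt(131.97) = 11.488 m

11.488 m


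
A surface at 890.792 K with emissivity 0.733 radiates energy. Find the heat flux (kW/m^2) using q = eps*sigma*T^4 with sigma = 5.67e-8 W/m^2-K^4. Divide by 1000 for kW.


T^4 = 6.2966e+11
q = 0.733 * 5.67e-8 * 6.2966e+11 / 1000 = 26.169 kW/m^2

26.169 kW/m^2


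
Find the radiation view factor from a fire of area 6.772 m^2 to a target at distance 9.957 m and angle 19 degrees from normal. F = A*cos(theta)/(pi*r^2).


cos(19 deg) = 0.94552
pi*r^2 = 311.46
F = 6.772 * 0.94552 / 311.46 = 0.020558

0.020558


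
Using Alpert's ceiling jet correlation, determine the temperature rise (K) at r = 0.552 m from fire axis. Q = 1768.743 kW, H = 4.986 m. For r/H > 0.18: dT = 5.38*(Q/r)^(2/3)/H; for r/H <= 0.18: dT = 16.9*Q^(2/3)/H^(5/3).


r/H = 0.552 / 4.986 = 0.11071
r/H <= 0.18, so dT = 16.9*Q^(2/3)/H^(5/3)
Q^(2/3) = 146.25
H^(5/3) = 14.552
dT = 16.9 * 146.25 / 14.552 = 169.85 K

169.85 K


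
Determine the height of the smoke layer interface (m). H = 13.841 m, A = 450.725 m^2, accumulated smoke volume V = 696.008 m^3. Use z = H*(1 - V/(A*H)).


V/(A*H) = 0.11157
1 - 0.11157 = 0.88843
z = 13.841 * 0.88843 = 12.297 m

12.297 m


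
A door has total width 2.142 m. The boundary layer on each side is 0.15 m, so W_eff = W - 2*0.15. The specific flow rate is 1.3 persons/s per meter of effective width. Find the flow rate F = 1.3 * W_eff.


W_eff = 2.142 - 0.30 = 1.842 m
F = 1.3 * 1.842 = 2.3946 persons/s

2.3946 persons/s


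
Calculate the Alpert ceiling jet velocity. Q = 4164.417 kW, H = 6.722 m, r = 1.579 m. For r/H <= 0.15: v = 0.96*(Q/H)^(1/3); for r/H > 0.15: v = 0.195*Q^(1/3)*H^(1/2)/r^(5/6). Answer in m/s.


r/H = 1.579 / 6.722 = 0.23490
r/H > 0.15, so v = 0.195*Q^(1/3)*H^(1/2)/r^(5/6)
Q^(1/3) = 16.089
H^(1/2) = 2.5927
r^(5/6) = 1.4632
v = 0.195 * 16.089 * 2.5927 / 1.4632 = 5.5588 m/s

5.5588 m/s


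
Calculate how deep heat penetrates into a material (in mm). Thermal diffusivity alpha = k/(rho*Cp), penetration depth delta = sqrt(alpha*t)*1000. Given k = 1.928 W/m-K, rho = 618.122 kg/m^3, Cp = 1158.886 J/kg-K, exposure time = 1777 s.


alpha = 1.928 / (618.122 * 1158.886) = 2.6915e-06 m^2/s
alpha * t = 0.0047828
delta = sqrt(0.0047828) * 1000 = 69.158 mm

69.158 mm


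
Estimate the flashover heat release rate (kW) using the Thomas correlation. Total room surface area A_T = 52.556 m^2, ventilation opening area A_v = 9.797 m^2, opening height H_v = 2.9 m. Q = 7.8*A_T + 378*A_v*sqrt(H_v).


7.8*A_T = 409.94
sqrt(H_v) = 1.7029
378*A_v*sqrt(H_v) = 6306.4
Q = 409.94 + 6306.4 = 6716.4 kW

6716.4 kW


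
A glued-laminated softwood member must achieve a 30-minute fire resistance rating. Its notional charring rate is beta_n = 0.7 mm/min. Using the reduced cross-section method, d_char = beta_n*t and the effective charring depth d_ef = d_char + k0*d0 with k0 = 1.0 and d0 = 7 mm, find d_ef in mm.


d_char = 0.7 * 30 = 21 mm
d_ef = 21 + 1.0*7 = 28 mm

28 mm


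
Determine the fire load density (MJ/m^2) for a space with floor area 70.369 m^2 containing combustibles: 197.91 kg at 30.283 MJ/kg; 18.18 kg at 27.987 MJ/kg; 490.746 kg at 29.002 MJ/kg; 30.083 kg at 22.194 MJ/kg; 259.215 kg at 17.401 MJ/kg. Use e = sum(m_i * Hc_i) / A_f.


Total energy = 197.91*30.283 + 18.18*27.987 + 490.746*29.002 + 30.083*22.194 + 259.215*17.401
= 5993.309 + 508.8037 + 14232.62 + 667.6621 + 4510.600
= 25912.99 MJ
e = 25912.99 / 70.369 = 368.24 MJ/m^2

368.24 MJ/m^2


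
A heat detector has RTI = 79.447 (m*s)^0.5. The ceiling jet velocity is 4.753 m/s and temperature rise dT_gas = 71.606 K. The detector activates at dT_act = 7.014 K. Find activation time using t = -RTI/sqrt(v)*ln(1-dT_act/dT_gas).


dT_act/dT_gas = 0.097953
ln(1 - 0.097953) = -0.10309
t = -79.447 / sqrt(4.753) * -0.10309 = 3.7567 s

3.7567 s


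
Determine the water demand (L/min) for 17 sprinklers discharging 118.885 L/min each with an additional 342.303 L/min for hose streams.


Sprinkler demand = 17 * 118.885 = 2021.045 L/min
Total = 2021.045 + 342.303 = 2363.348 L/min

2363.348 L/min


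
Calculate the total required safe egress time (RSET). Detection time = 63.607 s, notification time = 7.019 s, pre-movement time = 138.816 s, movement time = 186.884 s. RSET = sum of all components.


Total = 63.607 + 7.019 + 138.816 + 186.884 = 396.326 s

396.326 s


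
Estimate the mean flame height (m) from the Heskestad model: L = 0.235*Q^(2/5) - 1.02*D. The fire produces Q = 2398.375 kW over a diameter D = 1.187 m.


Q^(2/5) = 22.489
0.235 * Q^(2/5) = 5.2849
1.02 * D = 1.2107
L = 4.0741 m

4.0741 m


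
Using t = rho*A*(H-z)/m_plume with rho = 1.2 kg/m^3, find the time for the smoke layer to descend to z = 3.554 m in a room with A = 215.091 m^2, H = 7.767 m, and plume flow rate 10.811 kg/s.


H - z = 4.213 m
t = 1.2 * 215.091 * 4.213 / 10.811 = 100.58 s

100.58 s


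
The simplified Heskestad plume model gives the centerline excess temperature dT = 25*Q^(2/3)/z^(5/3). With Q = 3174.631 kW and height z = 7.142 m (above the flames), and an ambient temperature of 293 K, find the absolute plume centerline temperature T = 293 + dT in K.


Q^(2/3) = 216.00
z^(5/3) = 26.487
dT = 25 * 216.00 / 26.487 = 203.88 K
T = 293 + 203.88 = 496.88 K

496.88 K


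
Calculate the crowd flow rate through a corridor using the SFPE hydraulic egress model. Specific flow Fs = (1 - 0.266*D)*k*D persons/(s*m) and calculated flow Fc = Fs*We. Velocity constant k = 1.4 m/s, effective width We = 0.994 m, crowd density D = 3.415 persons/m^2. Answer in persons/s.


1 - 0.266*D = 1 - 0.266*3.415 = 0.091610
Fs = 0.091610 * 1.4 * 3.415 = 0.43799 persons/(s*m)
Fc = 0.43799 * 0.994 = 0.43536 persons/s

0.43536 persons/s


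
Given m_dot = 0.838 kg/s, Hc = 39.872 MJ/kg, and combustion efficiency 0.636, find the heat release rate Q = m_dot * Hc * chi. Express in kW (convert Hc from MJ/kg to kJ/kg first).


Hc = 39.872 MJ/kg = 39.872 * 1000 kJ/kg = 39872 kJ/kg
Q = 0.838 kg/s * 39872 kJ/kg * 0.636 = 21251 kW

21251 kW


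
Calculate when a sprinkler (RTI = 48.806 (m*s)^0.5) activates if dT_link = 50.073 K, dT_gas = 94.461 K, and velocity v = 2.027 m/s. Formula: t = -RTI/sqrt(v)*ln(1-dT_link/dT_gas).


dT_link/dT_gas = 0.53009
ln(1 - 0.53009) = -0.75522
t = -48.806 / sqrt(2.027) * -0.75522 = 25.889 s

25.889 s


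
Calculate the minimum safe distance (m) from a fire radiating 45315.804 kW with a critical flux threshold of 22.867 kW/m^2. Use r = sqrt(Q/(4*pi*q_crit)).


4*pi*q_crit = 287.36
Q/(4*pi*q_crit) = 157.70
r = sqrt(157.70) = 12.558 m

12.558 m


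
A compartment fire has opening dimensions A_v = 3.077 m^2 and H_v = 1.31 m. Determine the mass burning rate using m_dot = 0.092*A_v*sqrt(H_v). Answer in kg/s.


sqrt(H_v) = 1.1446
m_dot = 0.092 * 3.077 * 1.1446 = 0.32400 kg/s

0.32400 kg/s


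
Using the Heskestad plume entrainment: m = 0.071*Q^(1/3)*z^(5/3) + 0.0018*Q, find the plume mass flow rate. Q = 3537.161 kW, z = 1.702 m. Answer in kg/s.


Q^(1/3) = 15.236
z^(5/3) = 2.4262
First term = 0.071 * 15.236 * 2.4262 = 2.6247
Second term = 0.0018 * 3537.161 = 6.3669
m = 8.9916 kg/s

8.9916 kg/s


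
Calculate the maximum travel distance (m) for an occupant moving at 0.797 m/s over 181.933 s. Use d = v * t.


d = 0.797 * 181.933 = 145.00 m

145.00 m


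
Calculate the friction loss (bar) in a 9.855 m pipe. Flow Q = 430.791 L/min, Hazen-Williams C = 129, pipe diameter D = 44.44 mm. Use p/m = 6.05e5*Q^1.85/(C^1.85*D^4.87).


Q^1.85 = 74712
C^1.85 = 8027.7
D^4.87 = 1.0584e+08
p/m = 0.053198 bar/m
p_total = 0.053198 * 9.855 = 0.52427 bar

0.52427 bar


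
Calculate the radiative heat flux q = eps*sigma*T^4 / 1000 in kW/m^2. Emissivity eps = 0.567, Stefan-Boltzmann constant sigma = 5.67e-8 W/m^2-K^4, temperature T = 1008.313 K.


T^4 = 1.0337e+12
q = 0.567 * 5.67e-8 * 1.0337e+12 / 1000 = 33.231 kW/m^2

33.231 kW/m^2


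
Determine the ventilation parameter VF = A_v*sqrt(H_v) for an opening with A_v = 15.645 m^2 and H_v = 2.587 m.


sqrt(H_v) = 1.6084
VF = 15.645 * 1.6084 = 25.164 m^(5/2)

25.164 m^(5/2)


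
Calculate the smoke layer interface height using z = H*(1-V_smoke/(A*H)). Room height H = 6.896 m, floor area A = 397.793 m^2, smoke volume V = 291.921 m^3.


V/(A*H) = 0.10642
1 - 0.10642 = 0.89358
z = 6.896 * 0.89358 = 6.1621 m

6.1621 m


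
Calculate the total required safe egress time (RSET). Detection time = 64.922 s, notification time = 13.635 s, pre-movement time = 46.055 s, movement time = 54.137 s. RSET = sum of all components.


Total = 64.922 + 13.635 + 46.055 + 54.137 = 178.749 s

178.749 s


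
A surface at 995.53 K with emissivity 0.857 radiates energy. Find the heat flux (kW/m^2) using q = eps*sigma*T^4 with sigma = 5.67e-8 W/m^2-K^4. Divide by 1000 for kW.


T^4 = 9.8224e+11
q = 0.857 * 5.67e-8 * 9.8224e+11 / 1000 = 47.729 kW/m^2

47.729 kW/m^2


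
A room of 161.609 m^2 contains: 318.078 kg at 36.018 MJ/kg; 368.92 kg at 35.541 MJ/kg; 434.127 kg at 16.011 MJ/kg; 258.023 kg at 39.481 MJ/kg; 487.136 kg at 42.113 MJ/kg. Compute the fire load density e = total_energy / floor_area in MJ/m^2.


Total energy = 318.078*36.018 + 368.92*35.541 + 434.127*16.011 + 258.023*39.481 + 487.136*42.113
= 11456.53 + 13111.79 + 6950.807 + 10187.01 + 20514.76
= 62220.89 MJ
e = 62220.89 / 161.609 = 385.01 MJ/m^2

385.01 MJ/m^2


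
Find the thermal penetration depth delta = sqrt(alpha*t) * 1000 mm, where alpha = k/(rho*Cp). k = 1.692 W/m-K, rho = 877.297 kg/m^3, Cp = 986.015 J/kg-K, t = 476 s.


alpha = 1.692 / (877.297 * 986.015) = 1.9560e-06 m^2/s
alpha * t = 0.00093106
delta = sqrt(0.00093106) * 1000 = 30.513 mm

30.513 mm


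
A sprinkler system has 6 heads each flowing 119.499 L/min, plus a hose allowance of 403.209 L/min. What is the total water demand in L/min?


Sprinkler demand = 6 * 119.499 = 716.994 L/min
Total = 716.994 + 403.209 = 1120.203 L/min

1120.203 L/min


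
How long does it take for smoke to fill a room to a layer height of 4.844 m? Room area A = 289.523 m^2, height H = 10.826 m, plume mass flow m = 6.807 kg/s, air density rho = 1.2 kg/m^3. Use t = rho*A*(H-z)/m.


H - z = 5.982 m
t = 1.2 * 289.523 * 5.982 / 6.807 = 305.32 s

305.32 s


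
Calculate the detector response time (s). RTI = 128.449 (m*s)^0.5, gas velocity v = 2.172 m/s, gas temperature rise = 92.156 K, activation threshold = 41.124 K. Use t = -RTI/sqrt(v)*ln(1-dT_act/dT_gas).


dT_act/dT_gas = 0.44624
ln(1 - 0.44624) = -0.59103
t = -128.449 / sqrt(2.172) * -0.59103 = 51.512 s

51.512 s


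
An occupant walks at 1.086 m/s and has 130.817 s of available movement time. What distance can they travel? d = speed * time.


d = 1.086 * 130.817 = 142.07 m

142.07 m


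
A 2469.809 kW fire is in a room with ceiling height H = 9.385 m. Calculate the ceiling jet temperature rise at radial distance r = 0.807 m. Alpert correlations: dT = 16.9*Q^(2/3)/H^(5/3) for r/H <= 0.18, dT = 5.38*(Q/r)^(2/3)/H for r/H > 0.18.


r/H = 0.807 / 9.385 = 0.085988
r/H <= 0.18, so dT = 16.9*Q^(2/3)/H^(5/3)
Q^(2/3) = 182.72
H^(5/3) = 41.756
dT = 16.9 * 182.72 / 41.756 = 73.950 K

73.950 K


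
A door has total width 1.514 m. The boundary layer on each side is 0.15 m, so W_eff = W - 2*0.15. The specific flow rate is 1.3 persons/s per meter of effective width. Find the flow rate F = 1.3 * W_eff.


W_eff = 1.514 - 0.30 = 1.214 m
F = 1.3 * 1.214 = 1.5782 persons/s

1.5782 persons/s


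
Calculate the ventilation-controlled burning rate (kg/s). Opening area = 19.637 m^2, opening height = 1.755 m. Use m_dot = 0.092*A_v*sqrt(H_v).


sqrt(H_v) = 1.3248
m_dot = 0.092 * 19.637 * 1.3248 = 2.3933 kg/s

2.3933 kg/s


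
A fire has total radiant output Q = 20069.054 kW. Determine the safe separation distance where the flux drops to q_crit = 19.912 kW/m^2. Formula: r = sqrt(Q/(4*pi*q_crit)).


4*pi*q_crit = 250.22
Q/(4*pi*q_crit) = 80.205
r = sqrt(80.205) = 8.9557 m

8.9557 m


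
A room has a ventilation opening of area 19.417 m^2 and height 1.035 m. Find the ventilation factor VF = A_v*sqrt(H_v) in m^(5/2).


sqrt(H_v) = 1.0173
VF = 19.417 * 1.0173 = 19.754 m^(5/2)

19.754 m^(5/2)


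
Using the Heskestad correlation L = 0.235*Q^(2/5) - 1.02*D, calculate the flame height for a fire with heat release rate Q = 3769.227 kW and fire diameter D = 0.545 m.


Q^(2/5) = 26.946
0.235 * Q^(2/5) = 6.3324
1.02 * D = 0.55590
L = 5.7765 m

5.7765 m


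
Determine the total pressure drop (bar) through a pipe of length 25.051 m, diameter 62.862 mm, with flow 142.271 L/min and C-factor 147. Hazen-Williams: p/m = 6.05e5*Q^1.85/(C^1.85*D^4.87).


Q^1.85 = 9622.0
C^1.85 = 10222
D^4.87 = 5.7299e+08
p/m = 0.00099388 bar/m
p_total = 0.00099388 * 25.051 = 0.024898 bar

0.024898 bar


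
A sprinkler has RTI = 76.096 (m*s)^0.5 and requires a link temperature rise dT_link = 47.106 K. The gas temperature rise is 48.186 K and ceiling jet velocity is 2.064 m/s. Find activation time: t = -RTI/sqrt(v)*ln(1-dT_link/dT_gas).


dT_link/dT_gas = 0.97759
ln(1 - 0.97759) = -3.7981
t = -76.096 / sqrt(2.064) * -3.7981 = 201.18 s

201.18 s


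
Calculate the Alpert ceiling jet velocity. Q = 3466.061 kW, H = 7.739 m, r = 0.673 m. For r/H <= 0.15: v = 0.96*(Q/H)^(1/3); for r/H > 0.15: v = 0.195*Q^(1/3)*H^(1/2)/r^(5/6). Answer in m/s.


r/H = 0.673 / 7.739 = 0.086962
r/H <= 0.15, so v = 0.96*(Q/H)^(1/3)
Q/H = 447.87
(Q/H)^(1/3) = 7.6510
v = 0.96 * 7.6510 = 7.3449 m/s

7.3449 m/s


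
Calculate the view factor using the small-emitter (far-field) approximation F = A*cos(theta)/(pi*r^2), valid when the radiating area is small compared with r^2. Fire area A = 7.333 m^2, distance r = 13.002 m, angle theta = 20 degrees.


cos(20 deg) = 0.93969
pi*r^2 = 531.09
F = 7.333 * 0.93969 / 531.09 = 0.012975

0.012975


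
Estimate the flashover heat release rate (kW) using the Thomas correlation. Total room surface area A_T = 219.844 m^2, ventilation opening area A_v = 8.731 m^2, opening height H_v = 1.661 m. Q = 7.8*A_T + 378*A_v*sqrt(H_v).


7.8*A_T = 1714.8
sqrt(H_v) = 1.2888
378*A_v*sqrt(H_v) = 4253.4
Q = 1714.8 + 4253.4 = 5968.2 kW

5968.2 kW


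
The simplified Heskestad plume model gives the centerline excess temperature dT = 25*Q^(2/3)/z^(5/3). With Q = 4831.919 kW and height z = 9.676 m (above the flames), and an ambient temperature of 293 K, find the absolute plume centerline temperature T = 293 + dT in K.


Q^(2/3) = 285.81
z^(5/3) = 43.937
dT = 25 * 285.81 / 43.937 = 162.63 K
T = 293 + 162.63 = 455.63 K

455.63 K


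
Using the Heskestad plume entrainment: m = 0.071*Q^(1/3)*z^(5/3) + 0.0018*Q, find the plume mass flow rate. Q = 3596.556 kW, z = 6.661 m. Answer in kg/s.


Q^(1/3) = 15.321
z^(5/3) = 23.581
First term = 0.071 * 15.321 * 23.581 = 25.652
Second term = 0.0018 * 3596.556 = 6.4738
m = 32.126 kg/s

32.126 kg/s


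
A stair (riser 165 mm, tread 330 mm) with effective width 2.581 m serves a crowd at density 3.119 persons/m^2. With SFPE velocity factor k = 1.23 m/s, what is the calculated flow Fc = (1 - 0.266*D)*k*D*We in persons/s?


1 - 0.266*D = 1 - 0.266*3.119 = 0.17035
Fs = 0.17035 * 1.23 * 3.119 = 0.65351 persons/(s*m)
Fc = 0.65351 * 2.581 = 1.6867 persons/s

1.6867 persons/s


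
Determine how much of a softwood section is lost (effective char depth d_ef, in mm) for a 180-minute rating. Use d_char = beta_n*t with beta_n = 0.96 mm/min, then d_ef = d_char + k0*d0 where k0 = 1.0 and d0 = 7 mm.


d_char = 0.96 * 180 = 172.8 mm
d_ef = 172.8 + 1.0*7 = 179.8 mm

179.8 mm


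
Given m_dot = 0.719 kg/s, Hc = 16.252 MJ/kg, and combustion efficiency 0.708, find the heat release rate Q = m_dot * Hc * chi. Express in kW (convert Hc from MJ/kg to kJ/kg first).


Hc = 16.252 MJ/kg = 16.252 * 1000 kJ/kg = 16252 kJ/kg
Q = 0.719 kg/s * 16252 kJ/kg * 0.708 = 8273.1 kW

8273.1 kW


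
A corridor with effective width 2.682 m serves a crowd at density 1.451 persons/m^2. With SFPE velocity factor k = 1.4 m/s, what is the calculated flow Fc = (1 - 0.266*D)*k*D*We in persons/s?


1 - 0.266*D = 1 - 0.266*1.451 = 0.61403
Fs = 0.61403 * 1.4 * 1.451 = 1.2473 persons/(s*m)
Fc = 1.2473 * 2.682 = 3.3454 persons/s

3.3454 persons/s


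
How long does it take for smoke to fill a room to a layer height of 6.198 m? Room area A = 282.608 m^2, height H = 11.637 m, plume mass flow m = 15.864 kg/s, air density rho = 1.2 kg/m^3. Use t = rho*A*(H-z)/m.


H - z = 5.439 m
t = 1.2 * 282.608 * 5.439 / 15.864 = 116.27 s

116.27 s


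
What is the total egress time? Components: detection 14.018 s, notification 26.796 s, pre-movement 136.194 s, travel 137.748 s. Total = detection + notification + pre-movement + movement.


Total = 14.018 + 26.796 + 136.194 + 137.748 = 314.756 s

314.756 s


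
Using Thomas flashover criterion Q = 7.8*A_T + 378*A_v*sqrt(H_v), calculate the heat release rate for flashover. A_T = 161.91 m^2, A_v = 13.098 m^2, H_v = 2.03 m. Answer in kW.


7.8*A_T = 1262.898
sqrt(H_v) = 1.4248
378*A_v*sqrt(H_v) = 7054.2
Q = 1262.898 + 7054.2 = 8317.0 kW

8317.0 kW


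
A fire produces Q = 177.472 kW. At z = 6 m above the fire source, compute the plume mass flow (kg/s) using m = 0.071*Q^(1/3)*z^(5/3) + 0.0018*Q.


Q^(1/3) = 5.6197
z^(5/3) = 19.812
First term = 0.071 * 5.6197 * 19.812 = 7.9047
Second term = 0.0018 * 177.472 = 0.31945
m = 8.2242 kg/s

8.2242 kg/s


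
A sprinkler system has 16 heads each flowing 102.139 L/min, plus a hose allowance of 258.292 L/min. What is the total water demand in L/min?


Sprinkler demand = 16 * 102.139 = 1634.224 L/min
Total = 1634.224 + 258.292 = 1892.516 L/min

1892.516 L/min


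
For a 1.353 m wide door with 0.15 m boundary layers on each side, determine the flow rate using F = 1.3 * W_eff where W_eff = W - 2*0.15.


W_eff = 1.353 - 0.30 = 1.053 m
F = 1.3 * 1.053 = 1.3689 persons/s

1.3689 persons/s


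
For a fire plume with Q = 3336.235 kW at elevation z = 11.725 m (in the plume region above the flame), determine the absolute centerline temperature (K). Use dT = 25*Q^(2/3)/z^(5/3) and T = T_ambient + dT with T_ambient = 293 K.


Q^(2/3) = 223.27
z^(5/3) = 60.514
dT = 25 * 223.27 / 60.514 = 92.241 K
T = 293 + 92.241 = 385.24 K

385.24 K


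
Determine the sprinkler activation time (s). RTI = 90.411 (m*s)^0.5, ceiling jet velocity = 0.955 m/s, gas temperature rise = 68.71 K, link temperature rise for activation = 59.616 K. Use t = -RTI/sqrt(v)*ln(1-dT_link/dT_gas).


dT_link/dT_gas = 0.86765
ln(1 - 0.86765) = -2.0223
t = -90.411 / sqrt(0.955) * -2.0223 = 187.09 s

187.09 s


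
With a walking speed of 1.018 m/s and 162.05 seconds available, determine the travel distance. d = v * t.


d = 1.018 * 162.05 = 164.97 m

164.97 m


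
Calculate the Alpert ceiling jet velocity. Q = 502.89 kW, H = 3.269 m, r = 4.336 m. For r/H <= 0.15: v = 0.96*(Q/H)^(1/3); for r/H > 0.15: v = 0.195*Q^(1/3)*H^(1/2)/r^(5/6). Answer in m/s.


r/H = 4.336 / 3.269 = 1.3264
r/H > 0.15, so v = 0.195*Q^(1/3)*H^(1/2)/r^(5/6)
Q^(1/3) = 7.9523
H^(1/2) = 1.8080
r^(5/6) = 3.3955
v = 0.195 * 7.9523 * 1.8080 / 3.3955 = 0.82571 m/s

0.82571 m/s


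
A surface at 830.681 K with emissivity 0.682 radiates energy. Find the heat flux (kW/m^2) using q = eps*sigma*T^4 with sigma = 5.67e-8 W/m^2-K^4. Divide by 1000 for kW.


T^4 = 4.7614e+11
q = 0.682 * 5.67e-8 * 4.7614e+11 / 1000 = 18.412 kW/m^2

18.412 kW/m^2


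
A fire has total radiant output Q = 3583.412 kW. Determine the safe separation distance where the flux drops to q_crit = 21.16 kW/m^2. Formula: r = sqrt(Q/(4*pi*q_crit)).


4*pi*q_crit = 265.90
Q/(4*pi*q_crit) = 13.476
r = sqrt(13.476) = 3.6710 m

3.6710 m


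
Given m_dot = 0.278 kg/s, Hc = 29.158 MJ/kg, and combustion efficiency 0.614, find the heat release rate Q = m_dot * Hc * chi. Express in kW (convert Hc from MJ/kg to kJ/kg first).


Hc = 29.158 MJ/kg = 29.158 * 1000 kJ/kg = 29158 kJ/kg
Q = 0.278 kg/s * 29158 kJ/kg * 0.614 = 4977.0 kW

4977.0 kW


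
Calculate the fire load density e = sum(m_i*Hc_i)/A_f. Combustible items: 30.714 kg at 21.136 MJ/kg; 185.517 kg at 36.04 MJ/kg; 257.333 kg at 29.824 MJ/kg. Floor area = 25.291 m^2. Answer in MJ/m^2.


Total energy = 30.714*21.136 + 185.517*36.04 + 257.333*29.824
= 649.1711 + 6686.033 + 7674.699
= 15009.90 MJ
e = 15009.90 / 25.291 = 593.49 MJ/m^2

593.49 MJ/m^2


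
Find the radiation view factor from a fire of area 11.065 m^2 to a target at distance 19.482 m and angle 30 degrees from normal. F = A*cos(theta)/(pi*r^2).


cos(30 deg) = 0.86603
pi*r^2 = 1192.4
F = 11.065 * 0.86603 / 1192.4 = 0.0080365

0.0080365


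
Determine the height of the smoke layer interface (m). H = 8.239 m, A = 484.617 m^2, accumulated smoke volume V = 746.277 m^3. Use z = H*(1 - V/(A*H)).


V/(A*H) = 0.18691
1 - 0.18691 = 0.81309
z = 8.239 * 0.81309 = 6.6991 m

6.6991 m


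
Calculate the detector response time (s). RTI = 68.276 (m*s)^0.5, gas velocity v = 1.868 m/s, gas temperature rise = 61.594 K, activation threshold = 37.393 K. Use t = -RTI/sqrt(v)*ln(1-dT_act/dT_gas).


dT_act/dT_gas = 0.60709
ln(1 - 0.60709) = -0.93417
t = -68.276 / sqrt(1.868) * -0.93417 = 46.667 s

46.667 s


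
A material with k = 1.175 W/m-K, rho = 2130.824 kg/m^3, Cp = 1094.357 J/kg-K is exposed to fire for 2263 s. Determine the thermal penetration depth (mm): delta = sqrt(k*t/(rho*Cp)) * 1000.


alpha = 1.175 / (2130.824 * 1094.357) = 5.0388e-07 m^2/s
alpha * t = 0.0011403
delta = sqrt(0.0011403) * 1000 = 33.768 mm

33.768 mm


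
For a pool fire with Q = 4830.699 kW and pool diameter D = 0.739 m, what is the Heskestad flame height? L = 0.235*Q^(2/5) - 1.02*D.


Q^(2/5) = 29.758
0.235 * Q^(2/5) = 6.9931
1.02 * D = 0.75378
L = 6.2394 m

6.2394 m


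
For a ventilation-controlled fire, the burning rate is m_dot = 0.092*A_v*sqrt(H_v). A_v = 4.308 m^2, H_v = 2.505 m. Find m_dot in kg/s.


sqrt(H_v) = 1.5827
m_dot = 0.092 * 4.308 * 1.5827 = 0.62729 kg/s

0.62729 kg/s


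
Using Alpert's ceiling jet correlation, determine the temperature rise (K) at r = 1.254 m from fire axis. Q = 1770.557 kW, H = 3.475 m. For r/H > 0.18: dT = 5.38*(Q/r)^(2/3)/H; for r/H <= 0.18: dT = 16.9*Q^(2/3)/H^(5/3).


r/H = 1.254 / 3.475 = 0.36086
r/H > 0.18, so dT = 5.38*(Q/r)^(2/3)/H
Q/r = 1411.9
(Q/r)^(2/3) = 125.86
dT = 5.38 * 125.86 / 3.475 = 194.85 K

194.85 K


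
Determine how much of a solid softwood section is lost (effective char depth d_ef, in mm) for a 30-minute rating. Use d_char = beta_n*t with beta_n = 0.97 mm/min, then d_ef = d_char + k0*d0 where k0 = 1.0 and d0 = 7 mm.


d_char = 0.97 * 30 = 29.1 mm
d_ef = 29.1 + 1.0*7 = 36.1 mm

36.1 mm


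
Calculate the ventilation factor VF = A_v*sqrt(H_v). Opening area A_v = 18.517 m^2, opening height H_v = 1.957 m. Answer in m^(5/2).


sqrt(H_v) = 1.3989
VF = 18.517 * 1.3989 = 25.904 m^(5/2)

25.904 m^(5/2)


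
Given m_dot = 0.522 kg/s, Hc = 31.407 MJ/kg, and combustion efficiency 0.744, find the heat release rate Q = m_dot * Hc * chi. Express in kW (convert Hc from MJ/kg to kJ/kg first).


Hc = 31.407 MJ/kg = 31.407 * 1000 kJ/kg = 31407 kJ/kg
Q = 0.522 kg/s * 31407 kJ/kg * 0.744 = 12197 kW

12197 kW


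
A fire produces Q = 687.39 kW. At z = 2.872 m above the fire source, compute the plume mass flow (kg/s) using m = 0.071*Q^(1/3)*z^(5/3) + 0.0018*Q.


Q^(1/3) = 8.8254
z^(5/3) = 5.8028
First term = 0.071 * 8.8254 * 5.8028 = 3.6361
Second term = 0.0018 * 687.39 = 1.2373
m = 4.8734 kg/s

4.8734 kg/s


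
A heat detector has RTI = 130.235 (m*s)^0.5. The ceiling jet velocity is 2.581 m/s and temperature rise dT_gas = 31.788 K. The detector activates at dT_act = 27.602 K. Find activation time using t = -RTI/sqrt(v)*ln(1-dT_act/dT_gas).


dT_act/dT_gas = 0.86832
ln(1 - 0.86832) = -2.0273
t = -130.235 / sqrt(2.581) * -2.0273 = 164.35 s

164.35 s


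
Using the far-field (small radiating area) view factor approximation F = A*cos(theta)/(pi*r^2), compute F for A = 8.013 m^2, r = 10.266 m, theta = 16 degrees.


cos(16 deg) = 0.96126
pi*r^2 = 331.09
F = 8.013 * 0.96126 / 331.09 = 0.023264

0.023264


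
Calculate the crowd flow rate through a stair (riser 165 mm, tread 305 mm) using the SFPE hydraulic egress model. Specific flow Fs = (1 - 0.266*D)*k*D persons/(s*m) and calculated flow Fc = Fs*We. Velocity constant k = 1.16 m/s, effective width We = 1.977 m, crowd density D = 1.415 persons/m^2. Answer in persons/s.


1 - 0.266*D = 1 - 0.266*1.415 = 0.62361
Fs = 0.62361 * 1.16 * 1.415 = 1.0236 persons/(s*m)
Fc = 1.0236 * 1.977 = 2.0236 persons/s

2.0236 persons/s


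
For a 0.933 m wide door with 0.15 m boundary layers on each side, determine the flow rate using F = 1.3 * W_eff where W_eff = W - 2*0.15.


W_eff = 0.933 - 0.30 = 0.633 m
F = 1.3 * 0.633 = 0.82290 persons/s

0.82290 persons/s


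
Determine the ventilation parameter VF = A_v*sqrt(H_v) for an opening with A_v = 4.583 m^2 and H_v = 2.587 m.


sqrt(H_v) = 1.6084
VF = 4.583 * 1.6084 = 7.3714 m^(5/2)

7.3714 m^(5/2)


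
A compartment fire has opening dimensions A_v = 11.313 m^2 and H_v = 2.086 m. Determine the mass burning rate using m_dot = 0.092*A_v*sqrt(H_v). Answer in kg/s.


sqrt(H_v) = 1.4443
m_dot = 0.092 * 11.313 * 1.4443 = 1.5032 kg/s

1.5032 kg/s


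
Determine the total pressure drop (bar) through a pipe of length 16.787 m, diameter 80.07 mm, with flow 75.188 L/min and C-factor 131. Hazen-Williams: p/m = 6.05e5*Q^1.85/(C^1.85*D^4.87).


Q^1.85 = 2957.2
C^1.85 = 8259.5
D^4.87 = 1.8617e+09
p/m = 0.00011635 bar/m
p_total = 0.00011635 * 16.787 = 0.0019532 bar

0.0019532 bar


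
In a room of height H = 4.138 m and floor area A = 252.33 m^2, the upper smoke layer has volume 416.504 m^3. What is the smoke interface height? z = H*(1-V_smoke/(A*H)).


V/(A*H) = 0.39890
1 - 0.39890 = 0.60110
z = 4.138 * 0.60110 = 2.4874 m

2.4874 m


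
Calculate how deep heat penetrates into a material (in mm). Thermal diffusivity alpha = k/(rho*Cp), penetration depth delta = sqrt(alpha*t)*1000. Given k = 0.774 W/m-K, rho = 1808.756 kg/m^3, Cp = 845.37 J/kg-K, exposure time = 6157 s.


alpha = 0.774 / (1808.756 * 845.37) = 5.0619e-07 m^2/s
alpha * t = 0.0031166
delta = sqrt(0.0031166) * 1000 = 55.827 mm

55.827 mm


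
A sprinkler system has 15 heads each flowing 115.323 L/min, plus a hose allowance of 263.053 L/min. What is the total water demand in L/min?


Sprinkler demand = 15 * 115.323 = 1729.845 L/min
Total = 1729.845 + 263.053 = 1992.898 L/min

1992.898 L/min


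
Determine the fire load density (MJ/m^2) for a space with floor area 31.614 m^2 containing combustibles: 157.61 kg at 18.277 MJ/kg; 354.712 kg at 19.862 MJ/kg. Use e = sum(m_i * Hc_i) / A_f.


Total energy = 157.61*18.277 + 354.712*19.862
= 2880.638 + 7045.290
= 9925.928 MJ
e = 9925.928 / 31.614 = 313.97 MJ/m^2

313.97 MJ/m^2


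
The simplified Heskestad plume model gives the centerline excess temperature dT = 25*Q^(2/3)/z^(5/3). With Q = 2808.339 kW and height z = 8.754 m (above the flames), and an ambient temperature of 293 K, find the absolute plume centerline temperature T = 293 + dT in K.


Q^(2/3) = 199.05
z^(5/3) = 37.183
dT = 25 * 199.05 / 37.183 = 133.83 K
T = 293 + 133.83 = 426.83 K

426.83 K


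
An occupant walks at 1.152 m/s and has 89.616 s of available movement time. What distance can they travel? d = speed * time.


d = 1.152 * 89.616 = 103.24 m

103.24 m


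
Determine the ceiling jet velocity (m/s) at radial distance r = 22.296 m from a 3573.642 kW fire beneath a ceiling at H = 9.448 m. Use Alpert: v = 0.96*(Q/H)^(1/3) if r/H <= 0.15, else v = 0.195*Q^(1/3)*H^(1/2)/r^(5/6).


r/H = 22.296 / 9.448 = 2.3599
r/H > 0.15, so v = 0.195*Q^(1/3)*H^(1/2)/r^(5/6)
Q^(1/3) = 15.289
H^(1/2) = 3.0738
r^(5/6) = 13.290
v = 0.195 * 15.289 * 3.0738 / 13.290 = 0.68953 m/s

0.68953 m/s


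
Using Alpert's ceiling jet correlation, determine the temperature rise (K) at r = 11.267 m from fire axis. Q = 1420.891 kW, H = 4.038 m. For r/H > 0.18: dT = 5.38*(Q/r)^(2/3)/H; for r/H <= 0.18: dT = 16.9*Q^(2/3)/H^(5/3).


r/H = 11.267 / 4.038 = 2.7902
r/H > 0.18, so dT = 5.38*(Q/r)^(2/3)/H
Q/r = 126.11
(Q/r)^(2/3) = 25.148
dT = 5.38 * 25.148 / 4.038 = 33.506 K

33.506 K


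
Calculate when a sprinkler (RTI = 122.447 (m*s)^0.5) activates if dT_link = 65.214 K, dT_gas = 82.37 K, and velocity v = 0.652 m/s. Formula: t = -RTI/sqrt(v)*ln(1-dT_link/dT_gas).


dT_link/dT_gas = 0.79172
ln(1 - 0.79172) = -1.5689
t = -122.447 / sqrt(0.652) * -1.5689 = 237.91 s

237.91 s


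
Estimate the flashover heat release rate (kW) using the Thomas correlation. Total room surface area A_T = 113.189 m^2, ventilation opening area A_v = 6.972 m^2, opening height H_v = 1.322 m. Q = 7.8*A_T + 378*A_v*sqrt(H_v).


7.8*A_T = 882.87
sqrt(H_v) = 1.1498
378*A_v*sqrt(H_v) = 3030.2
Q = 882.87 + 3030.2 = 3913.0 kW

3913.0 kW


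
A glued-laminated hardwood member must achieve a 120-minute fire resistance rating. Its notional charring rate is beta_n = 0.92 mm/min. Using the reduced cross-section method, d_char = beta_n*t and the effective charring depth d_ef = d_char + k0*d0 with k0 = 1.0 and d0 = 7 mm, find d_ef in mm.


d_char = 0.92 * 120 = 110.4 mm
d_ef = 110.4 + 1.0*7 = 117.4 mm

117.4 mm


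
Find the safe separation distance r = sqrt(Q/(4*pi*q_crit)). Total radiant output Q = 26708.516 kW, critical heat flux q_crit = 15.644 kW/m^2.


4*pi*q_crit = 196.59
Q/(4*pi*q_crit) = 135.86
r = sqrt(135.86) = 11.656 m

11.656 m


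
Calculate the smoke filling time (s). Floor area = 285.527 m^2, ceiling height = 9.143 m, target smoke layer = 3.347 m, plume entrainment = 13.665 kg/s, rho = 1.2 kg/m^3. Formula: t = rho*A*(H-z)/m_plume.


H - z = 5.796 m
t = 1.2 * 285.527 * 5.796 / 13.665 = 145.33 s

145.33 s


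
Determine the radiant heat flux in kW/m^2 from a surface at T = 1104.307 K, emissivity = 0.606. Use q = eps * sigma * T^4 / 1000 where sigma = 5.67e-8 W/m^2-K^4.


T^4 = 1.4872e+12
q = 0.606 * 5.67e-8 * 1.4872e+12 / 1000 = 51.099 kW/m^2

51.099 kW/m^2


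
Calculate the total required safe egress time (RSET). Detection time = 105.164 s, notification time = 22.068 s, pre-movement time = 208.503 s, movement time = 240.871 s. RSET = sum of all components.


Total = 105.164 + 22.068 + 208.503 + 240.871 = 576.606 s

576.606 s


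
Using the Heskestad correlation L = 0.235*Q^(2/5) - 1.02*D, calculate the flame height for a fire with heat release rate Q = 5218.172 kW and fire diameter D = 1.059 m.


Q^(2/5) = 30.691
0.235 * Q^(2/5) = 7.2123
1.02 * D = 1.0802
L = 6.1321 m

6.1321 m


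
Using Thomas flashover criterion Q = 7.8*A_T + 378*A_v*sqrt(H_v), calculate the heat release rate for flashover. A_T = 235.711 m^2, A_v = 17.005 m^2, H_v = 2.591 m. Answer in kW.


7.8*A_T = 1838.5
sqrt(H_v) = 1.6097
378*A_v*sqrt(H_v) = 10347
Q = 1838.5 + 10347 = 12185 kW

12185 kW


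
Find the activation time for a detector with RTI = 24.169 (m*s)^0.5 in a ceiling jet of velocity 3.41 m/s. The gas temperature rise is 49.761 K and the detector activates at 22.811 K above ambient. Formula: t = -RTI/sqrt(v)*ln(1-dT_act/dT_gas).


dT_act/dT_gas = 0.45841
ln(1 - 0.45841) = -0.61325
t = -24.169 / sqrt(3.41) * -0.61325 = 8.0263 s

8.0263 s


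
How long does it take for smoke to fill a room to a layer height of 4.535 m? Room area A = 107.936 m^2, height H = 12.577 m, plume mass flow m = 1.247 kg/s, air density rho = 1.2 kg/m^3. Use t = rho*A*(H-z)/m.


H - z = 8.042 m
t = 1.2 * 107.936 * 8.042 / 1.247 = 835.31 s

835.31 s


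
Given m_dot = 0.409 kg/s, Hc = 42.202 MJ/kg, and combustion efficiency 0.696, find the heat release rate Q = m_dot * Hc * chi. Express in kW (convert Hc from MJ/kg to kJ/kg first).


Hc = 42.202 MJ/kg = 42.202 * 1000 kJ/kg = 42202 kJ/kg
Q = 0.409 kg/s * 42202 kJ/kg * 0.696 = 12013 kW

12013 kW


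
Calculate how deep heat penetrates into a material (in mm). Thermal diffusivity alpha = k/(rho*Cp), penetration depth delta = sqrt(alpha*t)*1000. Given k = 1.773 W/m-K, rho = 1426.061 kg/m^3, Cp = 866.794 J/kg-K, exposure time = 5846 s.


alpha = 1.773 / (1426.061 * 866.794) = 1.4343e-06 m^2/s
alpha * t = 0.0083852
delta = sqrt(0.0083852) * 1000 = 91.571 mm

91.571 mm


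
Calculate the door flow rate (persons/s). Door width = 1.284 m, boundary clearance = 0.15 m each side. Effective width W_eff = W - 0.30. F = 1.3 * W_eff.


W_eff = 1.284 - 0.30 = 0.984 m
F = 1.3 * 0.984 = 1.2792 persons/s

1.2792 persons/s


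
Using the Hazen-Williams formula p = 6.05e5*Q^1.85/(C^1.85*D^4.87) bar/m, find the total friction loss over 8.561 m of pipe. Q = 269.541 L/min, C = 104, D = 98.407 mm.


Q^1.85 = 31380
C^1.85 = 5389.0
D^4.87 = 5.0820e+09
p/m = 0.00069321 bar/m
p_total = 0.00069321 * 8.561 = 0.0059345 bar

0.0059345 bar


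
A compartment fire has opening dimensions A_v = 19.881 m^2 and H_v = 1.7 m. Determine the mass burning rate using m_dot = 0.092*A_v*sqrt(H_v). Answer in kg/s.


sqrt(H_v) = 1.3038
m_dot = 0.092 * 19.881 * 1.3038 = 2.3848 kg/s

2.3848 kg/s


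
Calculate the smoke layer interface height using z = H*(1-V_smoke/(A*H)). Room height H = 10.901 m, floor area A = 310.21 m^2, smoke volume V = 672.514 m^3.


V/(A*H) = 0.19887
1 - 0.19887 = 0.80113
z = 10.901 * 0.80113 = 8.7331 m

8.7331 m


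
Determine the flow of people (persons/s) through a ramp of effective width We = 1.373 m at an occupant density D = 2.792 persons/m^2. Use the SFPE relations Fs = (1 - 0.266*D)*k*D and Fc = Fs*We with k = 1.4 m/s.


1 - 0.266*D = 1 - 0.266*2.792 = 0.25733
Fs = 0.25733 * 1.4 * 2.792 = 1.0058 persons/(s*m)
Fc = 1.0058 * 1.373 = 1.3810 persons/s

1.3810 persons/s


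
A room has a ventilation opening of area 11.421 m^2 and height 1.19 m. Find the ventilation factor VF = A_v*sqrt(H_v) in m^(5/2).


sqrt(H_v) = 1.0909
VF = 11.421 * 1.0909 = 12.459 m^(5/2)

12.459 m^(5/2)


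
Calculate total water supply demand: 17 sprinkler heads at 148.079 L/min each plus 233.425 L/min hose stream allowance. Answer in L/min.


Sprinkler demand = 17 * 148.079 = 2517.343 L/min
Total = 2517.343 + 233.425 = 2750.768 L/min

2750.768 L/min


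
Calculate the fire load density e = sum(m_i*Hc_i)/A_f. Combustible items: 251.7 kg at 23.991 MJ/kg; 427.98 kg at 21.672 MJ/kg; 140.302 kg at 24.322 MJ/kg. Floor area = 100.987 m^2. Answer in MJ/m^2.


Total energy = 251.7*23.991 + 427.98*21.672 + 140.302*24.322
= 6038.535 + 9275.183 + 3412.425
= 18726.14 MJ
e = 18726.14 / 100.987 = 185.43 MJ/m^2

185.43 MJ/m^2


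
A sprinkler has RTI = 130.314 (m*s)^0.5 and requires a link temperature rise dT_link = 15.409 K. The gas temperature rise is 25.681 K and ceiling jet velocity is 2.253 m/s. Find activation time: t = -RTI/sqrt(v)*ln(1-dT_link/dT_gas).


dT_link/dT_gas = 0.60002
ln(1 - 0.60002) = -0.91633
t = -130.314 / sqrt(2.253) * -0.91633 = 79.554 s

79.554 s


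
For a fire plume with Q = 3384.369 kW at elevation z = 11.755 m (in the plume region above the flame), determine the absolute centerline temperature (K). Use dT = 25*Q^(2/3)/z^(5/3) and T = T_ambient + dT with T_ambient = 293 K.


Q^(2/3) = 225.42
z^(5/3) = 60.772
dT = 25 * 225.42 / 60.772 = 92.730 K
T = 293 + 92.730 = 385.73 K

385.73 K


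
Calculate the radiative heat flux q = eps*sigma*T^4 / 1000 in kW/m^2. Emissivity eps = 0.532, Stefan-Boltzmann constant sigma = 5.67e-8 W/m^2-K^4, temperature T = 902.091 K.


T^4 = 6.6222e+11
q = 0.532 * 5.67e-8 * 6.6222e+11 / 1000 = 19.975 kW/m^2

19.975 kW/m^2


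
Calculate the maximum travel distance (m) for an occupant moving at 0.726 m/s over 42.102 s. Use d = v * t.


d = 0.726 * 42.102 = 30.566 m

30.566 m


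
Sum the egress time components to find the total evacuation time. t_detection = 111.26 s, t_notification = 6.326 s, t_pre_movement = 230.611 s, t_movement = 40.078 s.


Total = 111.26 + 6.326 + 230.611 + 40.078 = 388.275 s

388.275 s


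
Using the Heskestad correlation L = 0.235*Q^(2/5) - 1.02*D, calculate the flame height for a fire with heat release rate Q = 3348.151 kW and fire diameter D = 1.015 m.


Q^(2/5) = 25.699
0.235 * Q^(2/5) = 6.0393
1.02 * D = 1.0353
L = 5.0040 m

5.0040 m


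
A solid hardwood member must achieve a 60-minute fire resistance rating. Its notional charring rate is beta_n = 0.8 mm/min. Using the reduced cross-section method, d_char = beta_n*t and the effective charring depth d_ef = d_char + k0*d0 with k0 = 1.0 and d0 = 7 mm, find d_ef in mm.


d_char = 0.8 * 60 = 48 mm
d_ef = 48 + 1.0*7 = 55 mm

55 mm


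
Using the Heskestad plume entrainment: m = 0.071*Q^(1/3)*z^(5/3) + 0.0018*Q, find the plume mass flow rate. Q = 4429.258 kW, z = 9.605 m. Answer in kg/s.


Q^(1/3) = 16.423
z^(5/3) = 43.401
First term = 0.071 * 16.423 * 43.401 = 50.605
Second term = 0.0018 * 4429.258 = 7.9727
m = 58.578 kg/s

58.578 kg/s


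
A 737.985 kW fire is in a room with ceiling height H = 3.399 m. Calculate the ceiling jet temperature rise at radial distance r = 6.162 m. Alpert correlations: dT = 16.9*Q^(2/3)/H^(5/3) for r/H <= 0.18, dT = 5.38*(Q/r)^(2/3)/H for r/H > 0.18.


r/H = 6.162 / 3.399 = 1.8129
r/H > 0.18, so dT = 5.38*(Q/r)^(2/3)/H
Q/r = 119.76
(Q/r)^(2/3) = 24.297
dT = 5.38 * 24.297 / 3.399 = 38.458 K

38.458 K


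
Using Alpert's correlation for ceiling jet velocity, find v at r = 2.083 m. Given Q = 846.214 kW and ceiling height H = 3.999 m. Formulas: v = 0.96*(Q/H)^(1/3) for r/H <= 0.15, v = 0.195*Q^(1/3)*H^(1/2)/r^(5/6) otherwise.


r/H = 2.083 / 3.999 = 0.52088
r/H > 0.15, so v = 0.195*Q^(1/3)*H^(1/2)/r^(5/6)
Q^(1/3) = 9.4586
H^(1/2) = 1.9997
r^(5/6) = 1.8432
v = 0.195 * 9.4586 * 1.9997 / 1.8432 = 2.0011 m/s

2.0011 m/s


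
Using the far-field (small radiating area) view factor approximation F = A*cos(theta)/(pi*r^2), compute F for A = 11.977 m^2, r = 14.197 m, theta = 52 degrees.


cos(52 deg) = 0.61566
pi*r^2 = 633.20
F = 11.977 * 0.61566 / 633.20 = 0.011645

0.011645


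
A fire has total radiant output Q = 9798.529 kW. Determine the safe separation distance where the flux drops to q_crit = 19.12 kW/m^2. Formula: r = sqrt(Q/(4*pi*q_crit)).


4*pi*q_crit = 240.27
Q/(4*pi*q_crit) = 40.781
r = sqrt(40.781) = 6.3860 m

6.3860 m
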